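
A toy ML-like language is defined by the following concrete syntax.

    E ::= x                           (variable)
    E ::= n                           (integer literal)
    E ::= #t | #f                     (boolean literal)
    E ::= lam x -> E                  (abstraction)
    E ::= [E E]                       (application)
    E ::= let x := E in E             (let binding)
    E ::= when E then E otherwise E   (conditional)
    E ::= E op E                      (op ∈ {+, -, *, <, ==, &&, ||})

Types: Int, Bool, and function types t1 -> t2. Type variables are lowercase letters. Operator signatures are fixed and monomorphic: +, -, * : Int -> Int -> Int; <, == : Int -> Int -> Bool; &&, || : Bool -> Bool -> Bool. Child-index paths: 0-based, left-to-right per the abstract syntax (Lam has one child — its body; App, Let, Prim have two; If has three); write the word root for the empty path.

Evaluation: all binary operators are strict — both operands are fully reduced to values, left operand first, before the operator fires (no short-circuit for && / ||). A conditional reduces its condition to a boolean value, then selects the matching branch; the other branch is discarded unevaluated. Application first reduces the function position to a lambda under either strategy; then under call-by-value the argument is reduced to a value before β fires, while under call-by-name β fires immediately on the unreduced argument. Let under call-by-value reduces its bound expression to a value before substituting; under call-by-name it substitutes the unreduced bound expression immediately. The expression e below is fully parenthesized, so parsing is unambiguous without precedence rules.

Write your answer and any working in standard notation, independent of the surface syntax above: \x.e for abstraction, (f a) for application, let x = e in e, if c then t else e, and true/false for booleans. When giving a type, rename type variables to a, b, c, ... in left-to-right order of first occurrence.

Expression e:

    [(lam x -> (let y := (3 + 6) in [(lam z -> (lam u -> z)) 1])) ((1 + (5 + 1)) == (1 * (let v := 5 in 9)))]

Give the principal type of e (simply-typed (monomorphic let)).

Working:
  unify Int ~ Int
  unify Int ~ Int
let y : Int
z : b
\u._ : c -> b
\z._ : b -> c -> b
  unify b -> c -> b ~ Int -> d
  unify b ~ Int
  unify c -> Int ~ d
_ _ : c -> Int
\x._ : a -> c -> Int
  unify Int ~ Int
  unify Int ~ Int
  unify Int ~ Int
  unify Int ~ Int
  unify Int ~ Int
  unify Int ~ Int
let v : Int
  unify Int ~ Int
  unify Int ~ Int
  unify a -> c -> Int ~ Bool -> e
  unify a ~ Bool
  unify c -> Int ~ e
_ _ : c -> Int

Answer: a -> Int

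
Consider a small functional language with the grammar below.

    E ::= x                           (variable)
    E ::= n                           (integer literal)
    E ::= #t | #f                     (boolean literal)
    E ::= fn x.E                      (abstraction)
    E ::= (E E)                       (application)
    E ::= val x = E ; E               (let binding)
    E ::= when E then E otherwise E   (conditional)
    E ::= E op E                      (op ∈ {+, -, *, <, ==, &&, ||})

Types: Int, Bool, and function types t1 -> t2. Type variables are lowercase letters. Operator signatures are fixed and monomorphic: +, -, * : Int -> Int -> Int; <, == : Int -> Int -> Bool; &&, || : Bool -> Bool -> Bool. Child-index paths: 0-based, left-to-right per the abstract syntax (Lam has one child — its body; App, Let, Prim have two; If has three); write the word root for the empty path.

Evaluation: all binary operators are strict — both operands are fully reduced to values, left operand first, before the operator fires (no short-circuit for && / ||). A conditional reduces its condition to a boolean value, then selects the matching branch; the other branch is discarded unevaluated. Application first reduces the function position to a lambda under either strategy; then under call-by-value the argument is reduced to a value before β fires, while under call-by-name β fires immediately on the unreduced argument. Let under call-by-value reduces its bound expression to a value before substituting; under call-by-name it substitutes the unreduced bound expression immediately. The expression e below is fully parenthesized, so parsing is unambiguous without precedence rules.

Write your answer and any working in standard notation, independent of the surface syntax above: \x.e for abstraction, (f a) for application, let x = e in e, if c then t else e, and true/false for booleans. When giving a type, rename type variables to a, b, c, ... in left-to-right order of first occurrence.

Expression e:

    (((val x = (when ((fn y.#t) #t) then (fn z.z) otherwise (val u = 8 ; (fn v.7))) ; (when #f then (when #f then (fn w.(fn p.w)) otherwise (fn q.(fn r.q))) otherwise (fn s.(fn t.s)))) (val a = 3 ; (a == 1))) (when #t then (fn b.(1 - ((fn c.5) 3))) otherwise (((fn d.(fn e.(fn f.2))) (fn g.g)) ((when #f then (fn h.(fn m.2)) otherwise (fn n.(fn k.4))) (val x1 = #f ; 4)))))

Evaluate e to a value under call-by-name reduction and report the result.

Answer: false

Trace:
step 0: (((let x = (if ((\y.true) true) then (\z.z) else (let u = 8 in (\v.7))) in (if false then (if false then (\w.(\p.w)) else (\q.(\r.q))) else (\s.(\t.s)))) (let a = 3 in (a == 1))) (if true then (\b.(1 - ((\c.5) 3))) else (((\d.(\e.(\f.2))) (\g.g)) ((if false then (\h.(\m.2)) else (\n.(\k.4))) (let x1 = false in 4)))))
step 1: [let@0.0] (((if false then (if false then (\w.(\p.w)) else (\q.(\r.q))) else (\s.(\t.s))) (let a = 3 in (a == 1))) (if true then (\b.(1 - ((\c.5) 3))) else (((\d.(\e.(\f.2))) (\g.g)) ((if false then (\h.(\m.2)) else (\n.(\k.4))) (let x1 = false in 4)))))
step 2: [if@0.0] (((\s.(\t.s)) (let a = 3 in (a == 1))) (if true then (\b.(1 - ((\c.5) 3))) else (((\d.(\e.(\f.2))) (\g.g)) ((if false then (\h.(\m.2)) else (\n.(\k.4))) (let x1 = false in 4)))))
step 3: [beta@0] ((\t.(let a = 3 in (a == 1))) (if true then (\b.(1 - ((\c.5) 3))) else (((\d.(\e.(\f.2))) (\g.g)) ((if false then (\h.(\m.2)) else (\n.(\k.4))) (let x1 = false in 4)))))
step 4: [beta@root] (let a = 3 in (a == 1))
step 5: [let@root] (3 == 1)
step 6: [delta@root] false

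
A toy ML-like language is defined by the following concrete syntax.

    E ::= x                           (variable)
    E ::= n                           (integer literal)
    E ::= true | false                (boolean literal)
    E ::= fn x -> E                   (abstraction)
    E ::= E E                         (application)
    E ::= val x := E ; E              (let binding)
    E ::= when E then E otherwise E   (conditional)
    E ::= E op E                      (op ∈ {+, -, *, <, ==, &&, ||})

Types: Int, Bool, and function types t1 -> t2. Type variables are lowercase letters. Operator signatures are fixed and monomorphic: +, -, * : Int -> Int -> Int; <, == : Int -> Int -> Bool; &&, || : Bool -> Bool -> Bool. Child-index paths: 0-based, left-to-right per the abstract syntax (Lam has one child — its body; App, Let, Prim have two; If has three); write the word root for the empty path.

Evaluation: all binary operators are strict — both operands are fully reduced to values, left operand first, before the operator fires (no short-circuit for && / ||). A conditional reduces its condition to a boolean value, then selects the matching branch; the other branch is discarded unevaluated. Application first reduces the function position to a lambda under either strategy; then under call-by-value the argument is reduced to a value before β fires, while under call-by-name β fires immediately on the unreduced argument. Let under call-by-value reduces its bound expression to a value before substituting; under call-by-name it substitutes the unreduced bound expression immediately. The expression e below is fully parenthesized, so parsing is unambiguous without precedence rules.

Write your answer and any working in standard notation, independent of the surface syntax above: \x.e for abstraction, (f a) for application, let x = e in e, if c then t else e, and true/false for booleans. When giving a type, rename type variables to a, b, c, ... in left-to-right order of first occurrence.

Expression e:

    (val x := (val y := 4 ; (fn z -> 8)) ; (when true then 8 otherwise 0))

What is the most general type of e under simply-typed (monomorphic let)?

Derivation:
let y : Int
\z._ : a -> Int
let x : a -> Int
  unify Bool ~ Bool
  unify Int ~ Int

Answer: Int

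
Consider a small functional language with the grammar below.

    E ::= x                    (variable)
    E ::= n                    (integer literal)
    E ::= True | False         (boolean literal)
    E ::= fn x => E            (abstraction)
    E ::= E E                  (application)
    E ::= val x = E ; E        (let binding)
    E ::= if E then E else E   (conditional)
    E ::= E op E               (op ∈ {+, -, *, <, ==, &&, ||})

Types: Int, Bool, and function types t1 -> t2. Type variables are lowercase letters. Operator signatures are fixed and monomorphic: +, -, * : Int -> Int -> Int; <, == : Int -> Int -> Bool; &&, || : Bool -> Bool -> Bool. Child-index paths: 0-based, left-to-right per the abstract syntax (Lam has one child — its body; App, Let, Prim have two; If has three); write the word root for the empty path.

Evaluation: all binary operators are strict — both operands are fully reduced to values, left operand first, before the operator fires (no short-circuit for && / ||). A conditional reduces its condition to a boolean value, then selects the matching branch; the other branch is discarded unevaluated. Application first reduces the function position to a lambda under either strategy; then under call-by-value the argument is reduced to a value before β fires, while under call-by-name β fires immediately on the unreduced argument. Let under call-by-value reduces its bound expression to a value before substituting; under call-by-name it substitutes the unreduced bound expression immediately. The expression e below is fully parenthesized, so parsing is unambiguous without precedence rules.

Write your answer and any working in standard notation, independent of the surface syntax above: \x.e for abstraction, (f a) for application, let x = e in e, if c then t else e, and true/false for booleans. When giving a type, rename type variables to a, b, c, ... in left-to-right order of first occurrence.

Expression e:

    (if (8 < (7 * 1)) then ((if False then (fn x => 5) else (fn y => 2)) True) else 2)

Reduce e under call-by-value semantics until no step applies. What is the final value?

Trace:
step 0: (if (8 < (7 * 1)) then ((if false then (\x.5) else (\y.2)) true) else 2)
step 1: [delta@0.1] (if (8 < 7) then ((if false then (\x.5) else (\y.2)) true) else 2)
step 2: [delta@0] (if false then ((if false then (\x.5) else (\y.2)) true) else 2)
step 3: [if@root] 2

Answer: 2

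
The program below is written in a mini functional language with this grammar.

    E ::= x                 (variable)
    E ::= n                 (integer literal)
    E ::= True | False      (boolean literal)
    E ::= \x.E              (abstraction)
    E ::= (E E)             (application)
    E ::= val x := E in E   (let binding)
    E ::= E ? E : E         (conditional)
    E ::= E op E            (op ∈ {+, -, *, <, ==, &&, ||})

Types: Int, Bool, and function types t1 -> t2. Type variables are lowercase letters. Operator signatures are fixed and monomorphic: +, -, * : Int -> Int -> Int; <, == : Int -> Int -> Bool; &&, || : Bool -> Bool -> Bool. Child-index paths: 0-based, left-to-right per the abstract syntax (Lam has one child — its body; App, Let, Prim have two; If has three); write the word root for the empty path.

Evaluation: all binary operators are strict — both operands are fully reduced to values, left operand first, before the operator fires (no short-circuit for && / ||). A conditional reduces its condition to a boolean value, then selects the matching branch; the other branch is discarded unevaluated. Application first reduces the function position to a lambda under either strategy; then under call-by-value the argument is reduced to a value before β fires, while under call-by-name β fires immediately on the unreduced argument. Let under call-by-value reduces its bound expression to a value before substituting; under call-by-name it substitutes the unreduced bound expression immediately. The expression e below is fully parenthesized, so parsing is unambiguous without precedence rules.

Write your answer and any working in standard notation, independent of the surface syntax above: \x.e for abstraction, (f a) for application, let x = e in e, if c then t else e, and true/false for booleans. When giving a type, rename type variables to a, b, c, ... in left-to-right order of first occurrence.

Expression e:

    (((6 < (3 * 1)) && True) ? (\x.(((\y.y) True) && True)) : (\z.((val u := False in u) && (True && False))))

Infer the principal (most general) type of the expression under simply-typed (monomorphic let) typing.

Trace:
  unify Int ~ Int
  unify Int ~ Int
  unify Int ~ Int
  unify Int ~ Int
  unify Bool ~ Bool
  unify Bool ~ Bool
  unify Bool ~ Bool
y : b
\y._ : b -> b
  unify b -> b ~ Bool -> c
  unify b ~ Bool
  unify Bool ~ c
_ _ : Bool
  unify Bool ~ Bool
  unify Bool ~ Bool
\x._ : a -> Bool
let u : Bool
u : Bool
  unify Bool ~ Bool
  unify Bool ~ Bool
  unify Bool ~ Bool
  unify Bool ~ Bool
\z._ : d -> Bool
  unify a -> Bool ~ d -> Bool
  unify a ~ d
  unify Bool ~ Bool

Answer: a -> Bool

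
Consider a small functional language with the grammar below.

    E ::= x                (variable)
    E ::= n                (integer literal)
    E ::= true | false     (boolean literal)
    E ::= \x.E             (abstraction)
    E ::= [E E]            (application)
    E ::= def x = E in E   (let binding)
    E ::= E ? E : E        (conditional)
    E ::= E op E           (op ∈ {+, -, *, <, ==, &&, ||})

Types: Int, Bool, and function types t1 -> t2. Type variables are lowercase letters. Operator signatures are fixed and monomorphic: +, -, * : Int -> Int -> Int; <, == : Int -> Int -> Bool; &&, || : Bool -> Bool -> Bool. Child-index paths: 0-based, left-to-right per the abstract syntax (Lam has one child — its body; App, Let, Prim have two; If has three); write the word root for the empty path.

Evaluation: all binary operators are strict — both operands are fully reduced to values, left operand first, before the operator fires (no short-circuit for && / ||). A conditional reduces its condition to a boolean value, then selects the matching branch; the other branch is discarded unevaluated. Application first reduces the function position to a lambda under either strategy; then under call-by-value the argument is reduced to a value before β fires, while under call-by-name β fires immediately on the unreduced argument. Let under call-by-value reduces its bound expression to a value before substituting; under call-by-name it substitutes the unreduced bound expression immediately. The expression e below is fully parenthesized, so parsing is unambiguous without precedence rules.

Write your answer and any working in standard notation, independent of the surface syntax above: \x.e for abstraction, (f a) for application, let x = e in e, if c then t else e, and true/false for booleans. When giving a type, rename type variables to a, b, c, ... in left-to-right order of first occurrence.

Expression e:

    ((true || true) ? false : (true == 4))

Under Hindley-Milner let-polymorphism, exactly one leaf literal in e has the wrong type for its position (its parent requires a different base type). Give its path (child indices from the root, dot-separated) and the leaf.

Answer: 2.0 : true

Trace:
  unify Bool ~ Bool
  unify Bool ~ Bool
  unify Bool ~ Bool
  unify Bool ~ Int
  FAIL: mismatch Bool ~ Int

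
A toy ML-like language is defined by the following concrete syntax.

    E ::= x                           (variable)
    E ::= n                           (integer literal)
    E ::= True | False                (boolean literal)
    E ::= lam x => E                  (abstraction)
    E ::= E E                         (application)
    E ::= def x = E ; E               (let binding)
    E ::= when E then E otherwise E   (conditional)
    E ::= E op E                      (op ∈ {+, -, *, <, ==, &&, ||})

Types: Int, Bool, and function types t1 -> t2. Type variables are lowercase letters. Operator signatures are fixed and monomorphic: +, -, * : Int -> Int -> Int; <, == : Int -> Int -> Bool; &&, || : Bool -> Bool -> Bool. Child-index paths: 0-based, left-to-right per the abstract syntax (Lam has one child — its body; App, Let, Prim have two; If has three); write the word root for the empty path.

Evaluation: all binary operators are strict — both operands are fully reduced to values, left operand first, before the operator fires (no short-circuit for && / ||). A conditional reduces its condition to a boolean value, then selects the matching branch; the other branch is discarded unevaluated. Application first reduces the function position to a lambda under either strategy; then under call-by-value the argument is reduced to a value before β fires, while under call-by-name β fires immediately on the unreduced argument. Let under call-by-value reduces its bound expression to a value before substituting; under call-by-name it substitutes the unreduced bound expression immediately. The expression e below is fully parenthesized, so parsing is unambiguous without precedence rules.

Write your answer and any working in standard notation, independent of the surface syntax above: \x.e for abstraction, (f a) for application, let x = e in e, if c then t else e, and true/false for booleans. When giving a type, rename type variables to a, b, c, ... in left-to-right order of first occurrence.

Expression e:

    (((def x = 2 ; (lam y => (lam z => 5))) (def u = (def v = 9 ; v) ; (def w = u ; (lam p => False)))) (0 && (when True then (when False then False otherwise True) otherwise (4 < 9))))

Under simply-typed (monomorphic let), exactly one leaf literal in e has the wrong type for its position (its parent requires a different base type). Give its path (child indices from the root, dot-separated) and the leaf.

Derivation:
let x : Int
\z._ : b -> Int
\y._ : a -> b -> Int
let v : Int
v : Int
let u : Int
u : Int
let w : Int
\p._ : c -> Bool
  unify a -> b -> Int ~ (c -> Bool) -> d
  unify a ~ c -> Bool
  unify b -> Int ~ d
_ _ : b -> Int
  unify Int ~ Bool
  FAIL: mismatch Int ~ Bool

Answer: 1.0 : 0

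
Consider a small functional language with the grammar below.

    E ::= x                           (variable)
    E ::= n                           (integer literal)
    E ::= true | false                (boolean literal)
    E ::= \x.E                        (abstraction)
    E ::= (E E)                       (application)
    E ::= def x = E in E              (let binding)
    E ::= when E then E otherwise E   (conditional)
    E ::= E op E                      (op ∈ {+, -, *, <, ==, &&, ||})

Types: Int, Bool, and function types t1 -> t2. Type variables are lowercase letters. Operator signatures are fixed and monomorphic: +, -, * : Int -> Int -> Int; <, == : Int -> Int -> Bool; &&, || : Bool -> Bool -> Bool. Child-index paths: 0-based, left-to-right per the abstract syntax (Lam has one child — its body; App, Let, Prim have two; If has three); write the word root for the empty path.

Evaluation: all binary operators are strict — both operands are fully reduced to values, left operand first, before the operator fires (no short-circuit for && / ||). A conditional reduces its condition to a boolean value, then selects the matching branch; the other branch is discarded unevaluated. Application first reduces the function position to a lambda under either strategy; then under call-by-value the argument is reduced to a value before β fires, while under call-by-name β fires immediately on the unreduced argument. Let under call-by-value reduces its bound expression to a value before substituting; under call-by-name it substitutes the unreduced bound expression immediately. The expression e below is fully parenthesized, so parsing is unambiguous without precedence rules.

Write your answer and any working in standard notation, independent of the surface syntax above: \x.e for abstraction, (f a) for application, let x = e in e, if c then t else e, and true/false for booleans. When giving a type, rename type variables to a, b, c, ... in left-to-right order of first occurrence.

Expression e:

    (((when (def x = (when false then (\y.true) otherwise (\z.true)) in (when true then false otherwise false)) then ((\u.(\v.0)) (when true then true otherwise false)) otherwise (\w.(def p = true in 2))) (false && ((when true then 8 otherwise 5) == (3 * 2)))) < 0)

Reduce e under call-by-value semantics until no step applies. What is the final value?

Answer: false

Trace:
step 0: (((if (let x = (if false then (\y.true) else (\z.true)) in (if true then false else false)) then ((\u.(\v.0)) (if true then true else false)) else (\w.(let p = true in 2))) (false && ((if true then 8 else 5) == (3 * 2)))) < 0)
step 1: [if@0.0.0.0] (((if (let x = (\z.true) in (if true then false else false)) then ((\u.(\v.0)) (if true then true else false)) else (\w.(let p = true in 2))) (false && ((if true then 8 else 5) == (3 * 2)))) < 0)
step 2: [let@0.0.0] (((if (if true then false else false) then ((\u.(\v.0)) (if true then true else false)) else (\w.(let p = true in 2))) (false && ((if true then 8 else 5) == (3 * 2)))) < 0)
step 3: [if@0.0.0] (((if false then ((\u.(\v.0)) (if true then true else false)) else (\w.(let p = true in 2))) (false && ((if true then 8 else 5) == (3 * 2)))) < 0)
step 4: [if@0.0] (((\w.(let p = true in 2)) (false && ((if true then 8 else 5) == (3 * 2)))) < 0)
step 5: [if@0.1.1.0] (((\w.(let p = true in 2)) (false && (8 == (3 * 2)))) < 0)
step 6: [delta@0.1.1.1] (((\w.(let p = true in 2)) (false && (8 == 6))) < 0)
step 7: [delta@0.1.1] (((\w.(let p = true in 2)) (false && false)) < 0)
step 8: [delta@0.1] (((\w.(let p = true in 2)) false) < 0)
step 9: [beta@0] ((let p = true in 2) < 0)
step 10: [let@0] (2 < 0)
step 11: [delta@root] false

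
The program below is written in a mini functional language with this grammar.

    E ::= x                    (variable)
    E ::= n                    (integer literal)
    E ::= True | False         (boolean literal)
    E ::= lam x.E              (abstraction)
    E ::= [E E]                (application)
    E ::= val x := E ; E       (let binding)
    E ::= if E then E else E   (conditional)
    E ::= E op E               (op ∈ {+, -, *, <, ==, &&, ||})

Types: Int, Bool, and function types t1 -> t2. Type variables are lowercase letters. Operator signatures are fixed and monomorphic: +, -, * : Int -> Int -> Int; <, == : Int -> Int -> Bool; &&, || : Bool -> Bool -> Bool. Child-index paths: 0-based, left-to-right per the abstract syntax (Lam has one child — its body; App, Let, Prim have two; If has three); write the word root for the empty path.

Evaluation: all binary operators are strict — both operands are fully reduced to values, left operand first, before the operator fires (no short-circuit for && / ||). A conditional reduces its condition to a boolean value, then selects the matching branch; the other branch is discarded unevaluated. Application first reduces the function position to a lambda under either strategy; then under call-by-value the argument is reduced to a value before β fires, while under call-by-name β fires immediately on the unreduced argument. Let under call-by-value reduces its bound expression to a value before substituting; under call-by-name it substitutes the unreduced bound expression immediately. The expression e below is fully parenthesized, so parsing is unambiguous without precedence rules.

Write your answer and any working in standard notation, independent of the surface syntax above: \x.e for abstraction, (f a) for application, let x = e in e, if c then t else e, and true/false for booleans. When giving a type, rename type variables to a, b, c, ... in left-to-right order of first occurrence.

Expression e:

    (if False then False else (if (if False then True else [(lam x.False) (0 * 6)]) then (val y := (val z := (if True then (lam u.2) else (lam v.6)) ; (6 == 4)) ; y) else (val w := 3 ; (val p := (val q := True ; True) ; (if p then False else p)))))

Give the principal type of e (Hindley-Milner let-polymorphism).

Working:
  unify Bool ~ Bool
  unify Bool ~ Bool
\x._ : a -> Bool
  unify Int ~ Int
  unify Int ~ Int
  unify a -> Bool ~ Int -> b
  unify a ~ Int
  unify Bool ~ b
_ _ : Bool
  unify Bool ~ Bool
  unify Bool ~ Bool
  unify Bool ~ Bool
\u._ : c -> Int
\v._ : d -> Int
  unify c -> Int ~ d -> Int
  unify c ~ d
  unify Int ~ Int
let z : forall. d -> Int
  unify Int ~ Int
  unify Int ~ Int
let y : Bool
y : Bool
let w : Int
let q : Bool
let p : Bool
p : Bool
  unify Bool ~ Bool
p : Bool
  unify Bool ~ Bool
  unify Bool ~ Bool
  unify Bool ~ Bool

Answer: Bool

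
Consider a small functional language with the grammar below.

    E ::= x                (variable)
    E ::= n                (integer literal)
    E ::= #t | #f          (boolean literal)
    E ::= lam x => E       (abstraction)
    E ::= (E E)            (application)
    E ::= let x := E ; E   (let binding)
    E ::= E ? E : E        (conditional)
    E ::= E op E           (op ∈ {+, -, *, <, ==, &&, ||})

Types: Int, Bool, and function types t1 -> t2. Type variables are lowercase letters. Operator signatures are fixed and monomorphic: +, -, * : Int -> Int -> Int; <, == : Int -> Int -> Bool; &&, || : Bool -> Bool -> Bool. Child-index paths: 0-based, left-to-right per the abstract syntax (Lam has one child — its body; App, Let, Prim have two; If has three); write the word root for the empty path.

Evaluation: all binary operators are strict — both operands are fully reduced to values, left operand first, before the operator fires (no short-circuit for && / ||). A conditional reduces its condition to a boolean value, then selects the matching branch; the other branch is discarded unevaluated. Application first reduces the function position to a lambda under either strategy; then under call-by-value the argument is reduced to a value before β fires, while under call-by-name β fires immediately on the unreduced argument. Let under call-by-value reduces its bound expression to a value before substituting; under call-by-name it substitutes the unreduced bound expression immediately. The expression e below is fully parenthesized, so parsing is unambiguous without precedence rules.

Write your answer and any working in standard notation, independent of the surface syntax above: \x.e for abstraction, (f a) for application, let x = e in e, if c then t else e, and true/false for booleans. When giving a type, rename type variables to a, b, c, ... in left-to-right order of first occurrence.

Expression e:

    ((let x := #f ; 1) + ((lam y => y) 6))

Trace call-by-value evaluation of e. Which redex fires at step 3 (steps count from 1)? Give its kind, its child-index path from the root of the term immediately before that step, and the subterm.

Derivation:
step 0: ((let x = false in 1) + ((\y.y) 6))
step 1: [let@0] (1 + ((\y.y) 6))
step 2: [beta@1] (1 + 6)
step 3: [delta@root] 7

Answer: delta at root : (1 + 6)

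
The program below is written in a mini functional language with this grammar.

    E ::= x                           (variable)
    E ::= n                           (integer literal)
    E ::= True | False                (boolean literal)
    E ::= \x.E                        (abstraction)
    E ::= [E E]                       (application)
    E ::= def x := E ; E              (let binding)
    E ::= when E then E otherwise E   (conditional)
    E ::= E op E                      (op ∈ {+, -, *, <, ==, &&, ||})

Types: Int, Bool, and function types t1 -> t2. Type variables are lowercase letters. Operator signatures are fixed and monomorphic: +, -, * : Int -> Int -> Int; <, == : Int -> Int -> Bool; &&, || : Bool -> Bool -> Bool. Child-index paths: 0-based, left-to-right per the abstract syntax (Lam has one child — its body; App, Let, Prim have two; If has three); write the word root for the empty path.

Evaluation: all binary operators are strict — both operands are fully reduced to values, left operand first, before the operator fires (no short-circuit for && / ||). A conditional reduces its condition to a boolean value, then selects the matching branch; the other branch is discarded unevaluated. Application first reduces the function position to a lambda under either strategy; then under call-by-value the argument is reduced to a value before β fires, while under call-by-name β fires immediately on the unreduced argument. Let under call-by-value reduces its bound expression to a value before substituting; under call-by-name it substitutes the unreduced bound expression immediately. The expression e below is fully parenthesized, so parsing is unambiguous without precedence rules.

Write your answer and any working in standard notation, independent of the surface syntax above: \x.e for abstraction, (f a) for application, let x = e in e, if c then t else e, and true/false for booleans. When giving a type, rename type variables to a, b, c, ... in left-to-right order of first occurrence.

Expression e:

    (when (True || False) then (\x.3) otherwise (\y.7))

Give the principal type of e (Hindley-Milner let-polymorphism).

Answer: a -> Int

Working:
  unify Bool ~ Bool
  unify Bool ~ Bool
  unify Bool ~ Bool
\x._ : a -> Int
\y._ : b -> Int
  unify a -> Int ~ b -> Int
  unify a ~ b
  unify Int ~ Int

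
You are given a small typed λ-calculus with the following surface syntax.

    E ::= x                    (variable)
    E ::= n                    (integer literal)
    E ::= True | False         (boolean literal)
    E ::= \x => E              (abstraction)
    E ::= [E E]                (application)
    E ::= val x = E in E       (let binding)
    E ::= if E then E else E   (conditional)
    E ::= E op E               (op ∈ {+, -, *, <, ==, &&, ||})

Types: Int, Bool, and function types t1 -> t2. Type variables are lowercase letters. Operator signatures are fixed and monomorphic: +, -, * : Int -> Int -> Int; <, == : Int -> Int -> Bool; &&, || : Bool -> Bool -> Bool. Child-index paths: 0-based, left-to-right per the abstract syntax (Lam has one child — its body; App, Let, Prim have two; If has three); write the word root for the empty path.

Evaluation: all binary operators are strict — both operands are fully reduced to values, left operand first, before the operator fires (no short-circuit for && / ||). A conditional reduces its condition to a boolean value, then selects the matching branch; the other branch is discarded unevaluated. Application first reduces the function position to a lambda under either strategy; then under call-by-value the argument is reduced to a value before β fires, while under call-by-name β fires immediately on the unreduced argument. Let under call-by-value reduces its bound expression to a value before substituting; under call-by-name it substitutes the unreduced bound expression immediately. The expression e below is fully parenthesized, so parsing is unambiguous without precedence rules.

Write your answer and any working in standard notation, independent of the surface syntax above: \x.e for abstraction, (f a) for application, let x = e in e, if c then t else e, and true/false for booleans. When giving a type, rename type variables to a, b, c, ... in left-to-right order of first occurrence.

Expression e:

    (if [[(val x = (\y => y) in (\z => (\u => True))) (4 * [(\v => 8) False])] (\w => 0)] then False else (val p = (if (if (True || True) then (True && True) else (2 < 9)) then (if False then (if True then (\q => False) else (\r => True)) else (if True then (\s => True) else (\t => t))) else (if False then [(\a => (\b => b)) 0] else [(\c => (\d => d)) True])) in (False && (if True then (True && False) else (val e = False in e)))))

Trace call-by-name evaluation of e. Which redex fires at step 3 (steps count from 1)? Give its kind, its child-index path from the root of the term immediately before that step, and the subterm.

Trace:
step 0: (if (((let x = (\y.y) in (\z.(\u.true))) (4 * ((\v.8) false))) (\w.0)) then false else (let p = (if (if (true || true) then (true && true) else (2 < 9)) then (if false then (if true then (\q.false) else (\r.true)) else (if true then (\s.true) else (\t.t))) else (if false then ((\a.(\b.b)) 0) else ((\c.(\d.d)) true))) in (false && (if true then (true && false) else (let e = false in e)))))
step 1: [let@0.0.0] (if (((\z.(\u.true)) (4 * ((\v.8) false))) (\w.0)) then false else (let p = (if (if (true || true) then (true && true) else (2 < 9)) then (if false then (if true then (\q.false) else (\r.true)) else (if true then (\s.true) else (\t.t))) else (if false then ((\a.(\b.b)) 0) else ((\c.(\d.d)) true))) in (false && (if true then (true && false) else (let e = false in e)))))
step 2: [beta@0.0] (if ((\u.true) (\w.0)) then false else (let p = (if (if (true || true) then (true && true) else (2 < 9)) then (if false then (if true then (\q.false) else (\r.true)) else (if true then (\s.true) else (\t.t))) else (if false then ((\a.(\b.b)) 0) else ((\c.(\d.d)) true))) in (false && (if true then (true && false) else (let e = false in e)))))
step 3: [beta@0] (if true then false else (let p = (if (if (true || true) then (true && true) else (2 < 9)) then (if false then (if true then (\q.false) else (\r.true)) else (if true then (\s.true) else (\t.t))) else (if false then ((\a.(\b.b)) 0) else ((\c.(\d.d)) true))) in (false && (if true then (true && false) else (let e = false in e)))))

Answer: beta at 0 : ((\u.true) (\w.0))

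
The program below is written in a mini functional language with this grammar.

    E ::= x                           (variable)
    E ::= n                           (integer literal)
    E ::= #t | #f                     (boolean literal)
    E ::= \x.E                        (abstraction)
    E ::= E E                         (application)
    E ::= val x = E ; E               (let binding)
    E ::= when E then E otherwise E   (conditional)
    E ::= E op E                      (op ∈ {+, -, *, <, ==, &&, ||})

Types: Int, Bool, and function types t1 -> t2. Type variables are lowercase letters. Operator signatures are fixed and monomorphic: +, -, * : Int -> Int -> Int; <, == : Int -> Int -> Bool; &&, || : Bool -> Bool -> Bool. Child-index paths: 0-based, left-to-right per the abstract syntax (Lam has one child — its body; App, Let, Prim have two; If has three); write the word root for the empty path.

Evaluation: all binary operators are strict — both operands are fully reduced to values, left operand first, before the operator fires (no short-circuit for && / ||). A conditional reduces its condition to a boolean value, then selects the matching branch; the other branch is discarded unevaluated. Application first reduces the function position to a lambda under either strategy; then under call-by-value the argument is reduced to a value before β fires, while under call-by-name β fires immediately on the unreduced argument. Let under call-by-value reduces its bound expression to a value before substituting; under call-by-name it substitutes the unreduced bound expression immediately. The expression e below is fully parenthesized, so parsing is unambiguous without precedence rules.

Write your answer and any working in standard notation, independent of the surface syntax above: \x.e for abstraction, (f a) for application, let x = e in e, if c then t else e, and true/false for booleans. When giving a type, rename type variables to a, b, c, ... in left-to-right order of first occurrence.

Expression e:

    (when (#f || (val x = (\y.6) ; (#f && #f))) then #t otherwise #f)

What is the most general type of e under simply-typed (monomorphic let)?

Derivation:
  unify Bool ~ Bool
\y._ : a -> Int
let x : a -> Int
  unify Bool ~ Bool
  unify Bool ~ Bool
  unify Bool ~ Bool
  unify Bool ~ Bool
  unify Bool ~ Bool

Answer: Bool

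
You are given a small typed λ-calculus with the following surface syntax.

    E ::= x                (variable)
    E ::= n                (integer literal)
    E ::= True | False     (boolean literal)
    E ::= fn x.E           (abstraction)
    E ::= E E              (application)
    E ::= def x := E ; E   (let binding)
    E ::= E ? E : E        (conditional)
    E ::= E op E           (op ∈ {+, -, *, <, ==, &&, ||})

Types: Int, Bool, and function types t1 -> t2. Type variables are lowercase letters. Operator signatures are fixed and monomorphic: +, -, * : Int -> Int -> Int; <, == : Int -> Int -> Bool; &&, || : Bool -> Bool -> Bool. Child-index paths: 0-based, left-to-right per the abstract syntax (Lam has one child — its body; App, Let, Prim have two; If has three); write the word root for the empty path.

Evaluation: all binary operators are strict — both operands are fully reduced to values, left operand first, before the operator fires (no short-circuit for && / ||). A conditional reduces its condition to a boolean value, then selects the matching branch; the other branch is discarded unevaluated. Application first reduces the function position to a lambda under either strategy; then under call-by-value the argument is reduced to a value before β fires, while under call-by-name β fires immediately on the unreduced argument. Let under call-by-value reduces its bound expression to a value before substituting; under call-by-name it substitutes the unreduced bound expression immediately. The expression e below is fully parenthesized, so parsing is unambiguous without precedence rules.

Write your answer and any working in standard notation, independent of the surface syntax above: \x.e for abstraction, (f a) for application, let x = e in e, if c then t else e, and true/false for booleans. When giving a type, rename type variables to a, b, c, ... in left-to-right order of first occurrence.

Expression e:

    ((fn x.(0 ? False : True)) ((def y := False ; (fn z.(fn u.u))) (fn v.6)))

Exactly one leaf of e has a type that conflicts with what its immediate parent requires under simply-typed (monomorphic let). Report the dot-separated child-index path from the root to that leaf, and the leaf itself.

Working:
  unify Int ~ Bool
  FAIL: mismatch Int ~ Bool

Answer: 0.0.0 : 0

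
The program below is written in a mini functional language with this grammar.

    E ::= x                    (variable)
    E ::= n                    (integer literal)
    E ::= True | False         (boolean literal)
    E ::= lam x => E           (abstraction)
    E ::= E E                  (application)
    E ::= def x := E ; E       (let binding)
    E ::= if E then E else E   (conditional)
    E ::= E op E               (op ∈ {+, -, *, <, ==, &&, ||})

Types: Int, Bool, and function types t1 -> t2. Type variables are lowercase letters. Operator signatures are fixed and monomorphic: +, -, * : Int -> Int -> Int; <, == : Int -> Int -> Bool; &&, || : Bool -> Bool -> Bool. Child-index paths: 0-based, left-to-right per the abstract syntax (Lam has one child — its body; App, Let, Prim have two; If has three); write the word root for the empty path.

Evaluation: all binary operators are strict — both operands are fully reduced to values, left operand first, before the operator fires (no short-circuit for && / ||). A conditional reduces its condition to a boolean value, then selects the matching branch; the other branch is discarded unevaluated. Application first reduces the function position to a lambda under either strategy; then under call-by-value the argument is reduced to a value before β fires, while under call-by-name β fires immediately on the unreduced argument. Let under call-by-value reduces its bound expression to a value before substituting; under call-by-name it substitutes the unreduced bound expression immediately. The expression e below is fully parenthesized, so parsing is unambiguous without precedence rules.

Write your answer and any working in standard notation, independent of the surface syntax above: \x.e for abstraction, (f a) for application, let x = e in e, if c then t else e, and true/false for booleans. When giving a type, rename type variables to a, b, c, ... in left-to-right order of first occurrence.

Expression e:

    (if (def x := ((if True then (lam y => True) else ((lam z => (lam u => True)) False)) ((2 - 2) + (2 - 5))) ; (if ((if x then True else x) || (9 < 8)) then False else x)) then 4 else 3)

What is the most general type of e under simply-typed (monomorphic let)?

Working:
  unify Bool ~ Bool
\y._ : a -> Bool
\u._ : c -> Bool
\z._ : b -> c -> Bool
  unify b -> c -> Bool ~ Bool -> d
  unify b ~ Bool
  unify c -> Bool ~ d
_ _ : c -> Bool
  unify a -> Bool ~ c -> Bool
  unify a ~ c
  unify Bool ~ Bool
  unify Int ~ Int
  unify Int ~ Int
  unify Int ~ Int
  unify Int ~ Int
  unify Int ~ Int
  unify Int ~ Int
  unify c -> Bool ~ Int -> e
  unify c ~ Int
  unify Bool ~ e
_ _ : Bool
let x : Bool
x : Bool
  unify Bool ~ Bool
x : Bool
  unify Bool ~ Bool
  unify Bool ~ Bool
  unify Int ~ Int
  unify Int ~ Int
  unify Bool ~ Bool
  unify Bool ~ Bool
x : Bool
  unify Bool ~ Bool
  unify Bool ~ Bool
  unify Int ~ Int

Answer: Int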